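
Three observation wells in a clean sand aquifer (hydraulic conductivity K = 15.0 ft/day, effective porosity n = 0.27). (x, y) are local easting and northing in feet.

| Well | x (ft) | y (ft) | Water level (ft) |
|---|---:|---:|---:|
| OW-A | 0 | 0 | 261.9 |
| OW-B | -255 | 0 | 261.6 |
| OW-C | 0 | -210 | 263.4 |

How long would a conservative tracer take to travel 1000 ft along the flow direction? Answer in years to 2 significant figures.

6.8 years

∂h/∂x = (261.6 − 261.9) / (-255 − 0) = +0.001176
∂h/∂y = (263.4 − 261.9) / (-210 − 0) = -0.007143
|∇h| = √(0.001176² + -0.007143²) = 0.007239
Seepage velocity v = K·i/n = 15.0 × 0.007239 / 0.27 = 0.4022 ft/day.
t = 1000 / 0.4022 = 2486 days = 6.81 years.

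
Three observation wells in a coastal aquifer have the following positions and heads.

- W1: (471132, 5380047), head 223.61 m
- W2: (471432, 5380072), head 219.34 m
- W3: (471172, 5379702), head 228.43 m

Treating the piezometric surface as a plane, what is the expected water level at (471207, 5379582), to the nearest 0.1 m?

With h = a·x + b·y + c and W1 as origin, the differences give:
  300·a + 25·b = -4.27
  40·a + (-345)·b = +4.82
Eliminate b (×(-345) and ×25, subtract): -104500·a = 1352.650 → a = ∂h/∂x = -0.01294
Back-substitute: b = ∂h/∂y = -0.01547.
h(471207, 5379582) = 223.61 + (-0.01294)·(75) + (-0.01547)·(-465) = 223.61 -0.971 +7.194 = 229.834 m.

229.8 m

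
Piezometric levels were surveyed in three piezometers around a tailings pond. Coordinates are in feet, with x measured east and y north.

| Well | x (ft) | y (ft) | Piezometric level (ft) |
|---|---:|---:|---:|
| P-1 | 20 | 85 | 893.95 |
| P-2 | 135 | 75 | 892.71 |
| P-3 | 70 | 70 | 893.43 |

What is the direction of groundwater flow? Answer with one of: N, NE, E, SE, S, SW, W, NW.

E

Differences from P-1: to P-2 (Δx, Δy, Δh) = (115, -10, -1.24); to P-3 = (50, -15, -0.52).
Determinant of the coordinate differences = 115·(-15) − 50·(-10) = -1225.
∂h/∂x = [(-1.24)·(-15) − (-0.52)·(-10)] / -1225 = -0.01094
∂h/∂y = [115·(-0.52) − 50·(-1.24)] / -1225 = -0.001796
Flow = −∇h = (+0.01094 east, +0.001796 north), which points east.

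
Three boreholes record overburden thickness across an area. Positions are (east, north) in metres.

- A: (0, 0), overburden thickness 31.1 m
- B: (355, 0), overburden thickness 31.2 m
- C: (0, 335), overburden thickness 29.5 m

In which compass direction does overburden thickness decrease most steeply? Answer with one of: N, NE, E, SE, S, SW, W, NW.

N

∂d/∂x = (31.2 − 31.1) / (355 − 0) = +0.0002817
∂d/∂y = (29.5 − 31.1) / (335 − 0) = -0.004776
Steepest decrease is along −∇f = (-0.0002817 E, +0.004776 N) → north.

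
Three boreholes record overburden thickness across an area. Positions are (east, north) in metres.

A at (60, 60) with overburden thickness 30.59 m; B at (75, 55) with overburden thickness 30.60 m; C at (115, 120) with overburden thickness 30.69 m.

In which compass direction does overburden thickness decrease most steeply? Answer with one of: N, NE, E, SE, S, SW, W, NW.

Taking A as reference: B−A = (15, -5, +0.01); C−A = (55, 60, +0.10).
Solve a·Δx + b·Δy = Δd: det = 15·60 − 55·(-5) = 1175.
∂d/∂x = [(+0.01)·60 − (+0.10)·(-5)] / 1175 = +0.0009362
∂d/∂y = [15·(+0.10) − 55·(+0.01)] / 1175 = +0.0008085
Steepest decrease is along −∇f = (-0.0009362 E, -0.0008085 N) → southwest.

SW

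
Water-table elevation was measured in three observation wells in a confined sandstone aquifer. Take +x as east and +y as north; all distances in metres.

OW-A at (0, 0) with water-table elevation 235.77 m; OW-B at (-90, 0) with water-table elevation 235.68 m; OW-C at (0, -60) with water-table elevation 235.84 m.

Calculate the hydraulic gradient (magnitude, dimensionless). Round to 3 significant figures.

0.00154

∂h/∂x = (235.68 − 235.77) / (-90 − 0) = +0.001000
∂h/∂y = (235.84 − 235.77) / (-60 − 0) = -0.001167
|∇h| = √(0.001000² + -0.001167²) = 0.001537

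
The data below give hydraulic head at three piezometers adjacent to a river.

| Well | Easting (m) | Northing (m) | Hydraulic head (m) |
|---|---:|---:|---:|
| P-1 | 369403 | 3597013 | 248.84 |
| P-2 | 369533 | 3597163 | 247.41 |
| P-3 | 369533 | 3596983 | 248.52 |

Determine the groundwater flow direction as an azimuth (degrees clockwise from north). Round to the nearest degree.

Taking P-1 as reference: P-2−P-1 = (130, 150, -1.43); P-3−P-1 = (130, -30, -0.32).
Determinant of the coordinate differences = 130·(-30) − 130·150 = -23400.
∂h/∂x = [(-1.43)·(-30) − (-0.32)·150] / -23400 = -0.003885
∂h/∂y = [130·(-0.32) − 130·(-1.43)] / -23400 = -0.006167
Flow direction (−∇h) has components (+0.003885 E, +0.006167 N).
Azimuth = atan2(E, N) = atan2(+0.003885, +0.006167) = 32.2° ≈ 032°.

032°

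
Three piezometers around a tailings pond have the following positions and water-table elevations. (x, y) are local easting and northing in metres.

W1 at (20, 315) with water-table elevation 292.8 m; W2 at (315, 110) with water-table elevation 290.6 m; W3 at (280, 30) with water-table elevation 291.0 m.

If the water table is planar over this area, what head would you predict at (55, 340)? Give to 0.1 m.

With h = a·x + b·y + c and W1 as origin, the differences give:
  295·a + (-205)·b = -2.2
  260·a + (-285)·b = -1.8
Eliminate b (×(-285) and ×(-205), subtract): -30775·a = 258.00 → a = ∂h/∂x = -0.008383
Back-substitute: b = ∂h/∂y = -0.001332.
h(55, 340) = 292.8 + (-0.008383)·(35) + (-0.001332)·(25) = 292.8 -0.293 -0.033 = 292.473 m.

292.5 m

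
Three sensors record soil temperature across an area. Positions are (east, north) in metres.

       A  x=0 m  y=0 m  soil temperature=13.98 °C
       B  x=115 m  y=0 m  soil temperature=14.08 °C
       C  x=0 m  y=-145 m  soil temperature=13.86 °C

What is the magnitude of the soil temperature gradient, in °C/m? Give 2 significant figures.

∂T/∂x = (14.08 − 13.98) / (115 − 0) = +0.0008696
∂T/∂y = (13.86 − 13.98) / (-145 − 0) = +0.0008276
|∇f| = √(0.0008696² + 0.0008276²) = 0.0012 °C/m

0.0012 °C/m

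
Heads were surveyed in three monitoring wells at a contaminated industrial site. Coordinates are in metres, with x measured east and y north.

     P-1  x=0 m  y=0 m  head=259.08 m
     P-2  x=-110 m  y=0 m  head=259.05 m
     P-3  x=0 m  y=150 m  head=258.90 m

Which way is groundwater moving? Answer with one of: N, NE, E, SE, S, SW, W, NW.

∂h/∂x = (259.05 − 259.08) / (-110 − 0) = +0.0002727
∂h/∂y = (258.90 − 259.08) / (150 − 0) = -0.001200
Flow = −∇h = (-0.0002727 east, +0.001200 north), which points north.

N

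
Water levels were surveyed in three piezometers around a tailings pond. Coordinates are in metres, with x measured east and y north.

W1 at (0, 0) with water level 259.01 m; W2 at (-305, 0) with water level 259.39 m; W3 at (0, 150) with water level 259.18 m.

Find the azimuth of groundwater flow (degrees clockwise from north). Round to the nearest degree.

∂h/∂x = (259.39 − 259.01) / (-305 − 0) = -0.001246
∂h/∂y = (259.18 − 259.01) / (150 − 0) = +0.001133
Flow direction (−∇h) has components (+0.001246 E, -0.001133 N).
Azimuth = atan2(E, N) = atan2(+0.001246, -0.001133) = 132.3° ≈ 132°.

132°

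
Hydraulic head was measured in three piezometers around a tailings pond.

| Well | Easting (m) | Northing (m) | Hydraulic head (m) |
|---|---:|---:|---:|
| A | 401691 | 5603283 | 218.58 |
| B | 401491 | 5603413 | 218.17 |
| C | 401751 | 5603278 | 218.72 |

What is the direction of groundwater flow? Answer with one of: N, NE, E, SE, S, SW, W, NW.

W

Differences from A: to B (Δx, Δy, Δh) = (-200, 130, -0.41); to C = (60, -5, +0.14).
Solve a·Δx + b·Δy = Δh: det = (-200)·(-5) − 60·130 = -6800.
∂h/∂x = [(-0.41)·(-5) − (+0.14)·130] / -6800 = +0.002375
∂h/∂y = [(-200)·(+0.14) − 60·(-0.41)] / -6800 = +0.0005000
Flow = −∇h = (-0.002375 east, -0.0005000 north), which points west.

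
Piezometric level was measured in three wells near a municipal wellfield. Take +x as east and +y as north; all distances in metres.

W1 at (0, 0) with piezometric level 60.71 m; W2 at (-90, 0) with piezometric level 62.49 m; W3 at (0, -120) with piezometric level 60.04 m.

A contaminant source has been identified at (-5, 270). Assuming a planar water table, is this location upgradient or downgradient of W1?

upgradient

∂h/∂x = (62.49 − 60.71) / (-90 − 0) = -0.01978
∂h/∂y = (60.04 − 60.71) / (-120 − 0) = +0.005583
Head at (-5, 270) = 60.71 + (-0.01978)·(-5) + (+0.005583)·(270) = 62.32 m.
That is higher than the 60.71 m at W1, so the point is upgradient.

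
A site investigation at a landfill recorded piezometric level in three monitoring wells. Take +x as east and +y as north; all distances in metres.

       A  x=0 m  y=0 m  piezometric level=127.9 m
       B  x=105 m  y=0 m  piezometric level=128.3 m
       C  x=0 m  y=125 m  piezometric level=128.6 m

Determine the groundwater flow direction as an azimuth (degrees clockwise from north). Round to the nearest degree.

214°

∂h/∂x = (128.3 − 127.9) / (105 − 0) = +0.003810
∂h/∂y = (128.6 − 127.9) / (125 − 0) = +0.005600
Flow direction (−∇h) has components (-0.003810 E, -0.005600 N).
Azimuth = atan2(E, N) = atan2(-0.003810, -0.005600) = 214.2° ≈ 214°.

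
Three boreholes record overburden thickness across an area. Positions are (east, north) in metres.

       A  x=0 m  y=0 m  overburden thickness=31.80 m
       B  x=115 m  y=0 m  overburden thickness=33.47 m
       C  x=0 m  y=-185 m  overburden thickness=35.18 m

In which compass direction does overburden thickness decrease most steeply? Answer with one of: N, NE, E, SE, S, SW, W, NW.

NW

∂d/∂x = (33.47 − 31.80) / (115 − 0) = +0.01452
∂d/∂y = (35.18 − 31.80) / (-185 − 0) = -0.01827
Steepest decrease is along −∇f = (-0.01452 E, +0.01827 N) → northwest.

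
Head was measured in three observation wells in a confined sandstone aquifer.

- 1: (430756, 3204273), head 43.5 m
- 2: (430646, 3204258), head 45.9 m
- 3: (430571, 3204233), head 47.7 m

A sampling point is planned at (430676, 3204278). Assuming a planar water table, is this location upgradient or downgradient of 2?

Taking 1 as reference: 2−1 = (-110, -15, +2.4); 3−1 = (-185, -40, +4.2).
Determinant of the coordinate differences = (-110)·(-40) − (-185)·(-15) = 1625.
∂h/∂x = [(+2.4)·(-40) − (+4.2)·(-15)] / 1625 = -0.02031
∂h/∂y = [(-110)·(+4.2) − (-185)·(+2.4)] / 1625 = -0.01108
Head at (430676, 3204278) = 43.5 + (-0.02031)·(-80) + (-0.01108)·(5) = 45.07 m.
That is lower than the 45.9 m at 2, so the point is downgradient.

downgradient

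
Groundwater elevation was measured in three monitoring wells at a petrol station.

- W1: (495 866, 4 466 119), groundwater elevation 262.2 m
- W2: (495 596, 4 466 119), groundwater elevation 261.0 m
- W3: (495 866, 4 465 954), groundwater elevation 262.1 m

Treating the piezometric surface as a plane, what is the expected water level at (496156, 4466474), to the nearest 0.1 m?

∂h/∂x = (261.0 − 262.2) / (495596 − 495866) = +0.004444
∂h/∂y = (262.1 − 262.2) / (4465954 − 4466119) = +0.0006061
h(496156, 4466474) = 262.2 + (+0.004444)·(290) + (+0.0006061)·(355) = 262.2 +1.289 +0.215 = 263.704 m.

263.7 m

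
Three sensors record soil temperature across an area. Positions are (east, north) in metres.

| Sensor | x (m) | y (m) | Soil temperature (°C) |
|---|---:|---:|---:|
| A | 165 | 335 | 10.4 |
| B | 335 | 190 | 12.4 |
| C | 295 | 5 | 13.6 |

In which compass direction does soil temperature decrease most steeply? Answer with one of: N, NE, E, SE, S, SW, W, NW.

NW

With T = a·x + b·y + c and A as origin, the differences give:
  170·a + (-145)·b = +2.0
  130·a + (-330)·b = +3.2
Eliminate b (×(-330) and ×(-145), subtract): -37250·a = -196.00 → a = ∂T/∂x = +0.005262
Back-substitute: b = ∂T/∂y = -0.007624.
Steepest decrease is along −∇f = (-0.005262 E, +0.007624 N) → northwest.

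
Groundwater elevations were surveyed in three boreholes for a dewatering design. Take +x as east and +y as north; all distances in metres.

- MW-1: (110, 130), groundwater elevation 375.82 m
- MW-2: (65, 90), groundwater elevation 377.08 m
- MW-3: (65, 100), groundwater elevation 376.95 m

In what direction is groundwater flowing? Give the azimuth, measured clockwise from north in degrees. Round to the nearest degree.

With h = a·x + b·y + c and MW-1 as origin, the differences give:
  (-45)·a + (-40)·b = +1.26
  (-45)·a + (-30)·b = +1.13
Eliminate b (×(-30) and ×(-40), subtract): -450·a = 7.400 → a = ∂h/∂x = -0.01644
Back-substitute: b = ∂h/∂y = -0.01300.
Flow direction (−∇h) has components (+0.01644 E, +0.01300 N).
Azimuth = atan2(E, N) = atan2(+0.01644, +0.01300) = 51.7° ≈ 052°.

052°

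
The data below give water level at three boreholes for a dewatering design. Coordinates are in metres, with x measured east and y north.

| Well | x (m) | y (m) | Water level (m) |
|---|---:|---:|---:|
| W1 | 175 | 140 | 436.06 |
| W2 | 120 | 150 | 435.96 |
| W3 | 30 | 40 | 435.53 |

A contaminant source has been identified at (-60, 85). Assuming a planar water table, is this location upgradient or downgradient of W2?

Differences from W1: to W2 (Δx, Δy, Δh) = (-55, 10, -0.10); to W3 = (-145, -100, -0.53).
Solve a·Δx + b·Δy = Δh: det = (-55)·(-100) − (-145)·10 = 6950.
∂h/∂x = [(-0.10)·(-100) − (-0.53)·10] / 6950 = +0.002201
∂h/∂y = [(-55)·(-0.53) − (-145)·(-0.10)] / 6950 = +0.002108
Head at (-60, 85) = 436.06 + (+0.002201)·(-235) + (+0.002108)·(-55) = 435.43 m.
That is lower than the 435.96 m at W2, so the point is downgradient.

downgradient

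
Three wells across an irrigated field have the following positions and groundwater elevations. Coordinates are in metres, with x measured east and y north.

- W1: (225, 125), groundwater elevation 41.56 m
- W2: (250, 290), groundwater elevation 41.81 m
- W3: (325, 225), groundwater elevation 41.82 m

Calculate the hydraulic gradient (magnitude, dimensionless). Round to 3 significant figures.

Differences from W1: to W2 (Δx, Δy, Δh) = (25, 165, +0.25); to W3 = (100, 100, +0.26).
Determinant of the coordinate differences = 25·100 − 100·165 = -14000.
∂h/∂x = [(+0.25)·100 − (+0.26)·165] / -14000 = +0.001279
∂h/∂y = [25·(+0.26) − 100·(+0.25)] / -14000 = +0.001321
|∇h| = √(0.001279² + 0.001321²) = 0.001839

0.00184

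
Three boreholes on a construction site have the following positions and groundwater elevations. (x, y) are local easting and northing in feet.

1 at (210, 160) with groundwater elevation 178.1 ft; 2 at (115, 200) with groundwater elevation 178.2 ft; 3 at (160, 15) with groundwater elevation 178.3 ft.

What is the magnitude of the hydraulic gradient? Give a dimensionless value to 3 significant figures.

0.00168

With h = a·x + b·y + c and 1 as origin, the differences give:
  (-95)·a + 40·b = +0.1
  (-50)·a + (-145)·b = +0.2
Eliminate b (×(-145) and ×40, subtract): 15775·a = -22.50 → a = ∂h/∂x = -0.001426
Back-substitute: b = ∂h/∂y = -0.0008875.
|∇h| = √(-0.001426² + -0.0008875²) = 0.00168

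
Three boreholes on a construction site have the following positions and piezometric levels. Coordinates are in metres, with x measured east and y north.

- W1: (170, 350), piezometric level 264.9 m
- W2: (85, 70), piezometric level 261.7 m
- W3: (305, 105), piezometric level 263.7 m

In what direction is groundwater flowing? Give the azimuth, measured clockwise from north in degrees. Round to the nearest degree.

With h = a·x + b·y + c and W1 as origin, the differences give:
  (-85)·a + (-280)·b = -3.2
  135·a + (-245)·b = -1.2
Eliminate b (×(-245) and ×(-280), subtract): 58625·a = 448.00 → a = ∂h/∂x = +0.007642
Back-substitute: b = ∂h/∂y = +0.009109.
Flow direction (−∇h) has components (-0.007642 E, -0.009109 N).
Azimuth = atan2(E, N) = atan2(-0.007642, -0.009109) = 220.0° ≈ 220°.

220°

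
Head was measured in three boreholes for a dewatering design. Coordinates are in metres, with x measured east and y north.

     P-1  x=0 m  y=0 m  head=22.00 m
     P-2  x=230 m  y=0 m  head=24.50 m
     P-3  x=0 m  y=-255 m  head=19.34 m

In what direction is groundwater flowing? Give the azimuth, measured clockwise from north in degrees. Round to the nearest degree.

∂h/∂x = (24.50 − 22.00) / (230 − 0) = +0.01087
∂h/∂y = (19.34 − 22.00) / (-255 − 0) = +0.01043
Flow direction (−∇h) has components (-0.01087 E, -0.01043 N).
Azimuth = atan2(E, N) = atan2(-0.01087, -0.01043) = 226.2° ≈ 226°.

226°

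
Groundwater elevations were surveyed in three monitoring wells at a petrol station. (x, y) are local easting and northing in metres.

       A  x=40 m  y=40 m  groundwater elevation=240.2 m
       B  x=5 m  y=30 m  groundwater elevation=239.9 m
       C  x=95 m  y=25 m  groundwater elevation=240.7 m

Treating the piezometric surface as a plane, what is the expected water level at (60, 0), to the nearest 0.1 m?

240.4 m

Differences from A: to B (Δx, Δy, Δh) = (-35, -10, -0.3); to C = (55, -15, +0.5).
Solve a·Δx + b·Δy = Δh: det = (-35)·(-15) − 55·(-10) = 1075.
∂h/∂x = [(-0.3)·(-15) − (+0.5)·(-10)] / 1075 = +0.008837
∂h/∂y = [(-35)·(+0.5) − 55·(-0.3)] / 1075 = -0.0009302
h(60, 0) = 240.2 + (+0.008837)·(20) + (-0.0009302)·(-40) = 240.2 +0.177 +0.037 = 240.414 m.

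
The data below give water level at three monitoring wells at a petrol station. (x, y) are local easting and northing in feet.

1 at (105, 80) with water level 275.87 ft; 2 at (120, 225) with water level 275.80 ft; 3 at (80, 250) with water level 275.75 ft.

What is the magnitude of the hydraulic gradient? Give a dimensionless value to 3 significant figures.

0.00106

With h = a·x + b·y + c and 1 as origin, the differences give:
  15·a + 145·b = -0.07
  (-25)·a + 170·b = -0.12
Eliminate b (×170 and ×145, subtract): 6175·a = 5.500 → a = ∂h/∂x = +0.0008907
Back-substitute: b = ∂h/∂y = -0.0005749.
|∇h| = √(0.0008907² + -0.0005749²) = 0.00106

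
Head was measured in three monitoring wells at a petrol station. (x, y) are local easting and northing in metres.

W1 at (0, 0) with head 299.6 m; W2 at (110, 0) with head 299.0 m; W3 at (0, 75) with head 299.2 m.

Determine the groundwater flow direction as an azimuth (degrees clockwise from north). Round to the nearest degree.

046°

∂h/∂x = (299.0 − 299.6) / (110 − 0) = -0.005455
∂h/∂y = (299.2 − 299.6) / (75 − 0) = -0.005333
Flow direction (−∇h) has components (+0.005455 E, +0.005333 N).
Azimuth = atan2(E, N) = atan2(+0.005455, +0.005333) = 45.6° ≈ 046°.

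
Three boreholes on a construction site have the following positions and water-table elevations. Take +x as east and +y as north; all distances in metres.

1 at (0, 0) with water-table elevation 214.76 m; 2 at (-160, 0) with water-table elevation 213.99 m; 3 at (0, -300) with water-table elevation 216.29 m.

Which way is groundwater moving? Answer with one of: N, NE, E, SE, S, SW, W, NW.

NW

∂h/∂x = (213.99 − 214.76) / (-160 − 0) = +0.004812
∂h/∂y = (216.29 − 214.76) / (-300 − 0) = -0.005100
Flow = −∇h = (-0.004812 east, +0.005100 north), which points northwest.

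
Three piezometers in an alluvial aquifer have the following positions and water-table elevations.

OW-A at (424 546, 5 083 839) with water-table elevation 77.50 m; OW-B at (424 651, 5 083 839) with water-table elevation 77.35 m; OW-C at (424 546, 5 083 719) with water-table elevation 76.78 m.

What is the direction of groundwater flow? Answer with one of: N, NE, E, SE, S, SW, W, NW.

S

∂h/∂x = (77.35 − 77.50) / (424651 − 424546) = -0.001429
∂h/∂y = (76.78 − 77.50) / (5083719 − 5083839) = +0.006000
Flow = −∇h = (+0.001429 east, -0.006000 north), which points south.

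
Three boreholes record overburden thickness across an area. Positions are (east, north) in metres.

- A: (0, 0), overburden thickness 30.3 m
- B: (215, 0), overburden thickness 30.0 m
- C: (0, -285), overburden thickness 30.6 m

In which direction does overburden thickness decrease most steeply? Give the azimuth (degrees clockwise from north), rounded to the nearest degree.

∂d/∂x = (30.0 − 30.3) / (215 − 0) = -0.001395
∂d/∂y = (30.6 − 30.3) / (-285 − 0) = -0.001053
Steepest decrease is along −∇f: components (+0.001395 E, +0.001053 N).
Azimuth = atan2(+0.001395, +0.001053) = 53.0° ≈ 053°.

053°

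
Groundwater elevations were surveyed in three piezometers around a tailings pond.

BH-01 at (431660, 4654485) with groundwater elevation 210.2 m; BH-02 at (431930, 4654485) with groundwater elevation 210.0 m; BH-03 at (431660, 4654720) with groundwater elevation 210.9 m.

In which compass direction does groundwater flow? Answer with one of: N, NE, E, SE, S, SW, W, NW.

S

∂h/∂x = (210.0 − 210.2) / (431930 − 431660) = -0.0007407
∂h/∂y = (210.9 − 210.2) / (4654720 − 4654485) = +0.002979
Flow = −∇h = (+0.0007407 east, -0.002979 north), which points south.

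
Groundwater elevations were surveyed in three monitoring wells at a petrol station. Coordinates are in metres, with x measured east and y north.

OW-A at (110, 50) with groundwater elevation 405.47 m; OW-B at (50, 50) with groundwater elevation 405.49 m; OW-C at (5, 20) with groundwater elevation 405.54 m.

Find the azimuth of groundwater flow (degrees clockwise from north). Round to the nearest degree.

Three-point gradient (reference OW-A): Δ to OW-B = (-60, 0, +0.02), Δ to OW-C = (-105, -30, +0.07).
∂h/∂x = -0.0003333, ∂h/∂y = -0.001167 (det = 1800).
Flow direction (−∇h) has components (+0.0003333 E, +0.001167 N).
Azimuth = atan2(E, N) = atan2(+0.0003333, +0.001167) = 15.9° ≈ 016°.

016°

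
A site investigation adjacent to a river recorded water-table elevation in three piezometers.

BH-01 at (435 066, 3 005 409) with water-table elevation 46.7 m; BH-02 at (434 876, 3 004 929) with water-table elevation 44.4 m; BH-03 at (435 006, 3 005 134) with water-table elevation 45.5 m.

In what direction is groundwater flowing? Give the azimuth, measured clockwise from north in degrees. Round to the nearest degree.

212°

With h = a·x + b·y + c and BH-01 as origin, the differences give:
  (-190)·a + (-480)·b = -2.3
  (-60)·a + (-275)·b = -1.2
Eliminate b (×(-275) and ×(-480), subtract): 23450·a = 56.50 → a = ∂h/∂x = +0.002409
Back-substitute: b = ∂h/∂y = +0.003838.
Flow direction (−∇h) has components (-0.002409 E, -0.003838 N).
Azimuth = atan2(E, N) = atan2(-0.002409, -0.003838) = 212.1° ≈ 212°.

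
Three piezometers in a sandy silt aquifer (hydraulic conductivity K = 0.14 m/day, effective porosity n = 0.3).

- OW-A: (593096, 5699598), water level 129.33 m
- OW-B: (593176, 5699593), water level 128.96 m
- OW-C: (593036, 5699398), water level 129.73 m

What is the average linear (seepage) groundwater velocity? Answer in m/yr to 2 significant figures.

Differences from OW-A: to OW-B (Δx, Δy, Δh) = (80, -5, -0.37); to OW-C = (-60, -200, +0.40).
Determinant of the coordinate differences = 80·(-200) − (-60)·(-5) = -16300.
∂h/∂x = [(-0.37)·(-200) − (+0.40)·(-5)] / -16300 = -0.004663
∂h/∂y = [80·(+0.40) − (-60)·(-0.37)] / -16300 = -0.0006012
|∇h| = √(-0.004663² + -0.0006012²) = 0.004702
Seepage velocity v = K·i/n = 0.14 × 0.004702 / 0.3 = 0.002194 m/day = 0.8014 m/yr.

0.80 m/yr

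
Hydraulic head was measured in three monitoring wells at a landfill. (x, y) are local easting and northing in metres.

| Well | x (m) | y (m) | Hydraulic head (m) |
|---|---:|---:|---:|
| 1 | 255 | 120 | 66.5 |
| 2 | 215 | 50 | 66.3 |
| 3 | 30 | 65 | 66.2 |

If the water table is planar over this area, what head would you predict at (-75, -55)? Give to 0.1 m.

With h = a·x + b·y + c and 1 as origin, the differences give:
  (-40)·a + (-70)·b = -0.2
  (-225)·a + (-55)·b = -0.3
Eliminate b (×(-55) and ×(-70), subtract): -13550·a = -10.00 → a = ∂h/∂x = +0.0007380
Back-substitute: b = ∂h/∂y = +0.002435.
h(-75, -55) = 66.5 + (+0.0007380)·(-330) + (+0.002435)·(-175) = 66.5 -0.244 -0.426 = 65.830 m.

65.8 m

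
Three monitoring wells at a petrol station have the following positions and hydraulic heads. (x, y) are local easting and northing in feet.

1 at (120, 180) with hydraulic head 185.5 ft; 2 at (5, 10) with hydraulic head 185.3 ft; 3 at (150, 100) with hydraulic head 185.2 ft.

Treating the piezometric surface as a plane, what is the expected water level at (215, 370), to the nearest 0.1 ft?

Differences from 1: to 2 (Δx, Δy, Δh) = (-115, -170, -0.2); to 3 = (30, -80, -0.3).
Solve a·Δx + b·Δy = Δh: det = (-115)·(-80) − 30·(-170) = 14300.
∂h/∂x = [(-0.2)·(-80) − (-0.3)·(-170)] / 14300 = -0.002448
∂h/∂y = [(-115)·(-0.3) − 30·(-0.2)] / 14300 = +0.002832
h(215, 370) = 185.5 + (-0.002448)·(95) + (+0.002832)·(190) = 185.5 -0.233 +0.538 = 185.806 ft.

185.8 ft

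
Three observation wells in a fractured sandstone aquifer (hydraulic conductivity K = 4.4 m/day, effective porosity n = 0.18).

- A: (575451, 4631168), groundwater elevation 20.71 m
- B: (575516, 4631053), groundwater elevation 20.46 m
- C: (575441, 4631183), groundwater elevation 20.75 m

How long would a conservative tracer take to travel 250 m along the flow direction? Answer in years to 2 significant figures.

5.7 years

Taking A as reference: B−A = (65, -115, -0.25); C−A = (-10, 15, +0.04).
Determinant of the coordinate differences = 65·15 − (-10)·(-115) = -175.
∂h/∂x = [(-0.25)·15 − (+0.04)·(-115)] / -175 = -0.004857
∂h/∂y = [65·(+0.04) − (-10)·(-0.25)] / -175 = -0.0005714
|∇h| = √(-0.004857² + -0.0005714²) = 0.00489
Seepage velocity v = K·i/n = 4.4 × 0.00489 / 0.18 = 0.1195 m/day.
t = 250 / 0.1195 = 2092 days = 5.73 years.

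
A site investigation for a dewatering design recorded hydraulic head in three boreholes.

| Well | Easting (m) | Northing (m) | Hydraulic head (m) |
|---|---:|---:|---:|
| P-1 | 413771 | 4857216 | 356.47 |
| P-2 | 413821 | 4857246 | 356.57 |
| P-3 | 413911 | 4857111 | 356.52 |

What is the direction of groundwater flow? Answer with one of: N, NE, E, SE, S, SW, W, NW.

SW

Three-point gradient (reference P-1): Δ to P-2 = (50, 30, +0.10), Δ to P-3 = (140, -105, +0.05).
∂h/∂x = +0.001270, ∂h/∂y = +0.001217 (det = -9450).
Flow = −∇h = (-0.001270 east, -0.001217 north), which points southwest.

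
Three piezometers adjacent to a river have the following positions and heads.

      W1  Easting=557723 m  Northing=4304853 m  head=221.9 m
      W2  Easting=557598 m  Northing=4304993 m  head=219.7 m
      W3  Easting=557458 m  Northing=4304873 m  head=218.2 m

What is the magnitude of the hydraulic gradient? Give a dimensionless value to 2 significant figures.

0.014

With h = a·x + b·y + c and W1 as origin, the differences give:
  (-125)·a + 140·b = -2.2
  (-265)·a + 20·b = -3.7
Eliminate b (×20 and ×140, subtract): 34600·a = 474.00 → a = ∂h/∂x = +0.01370
Back-substitute: b = ∂h/∂y = -0.003483.
|∇h| = √(0.01370² + -0.003483²) = 0.01414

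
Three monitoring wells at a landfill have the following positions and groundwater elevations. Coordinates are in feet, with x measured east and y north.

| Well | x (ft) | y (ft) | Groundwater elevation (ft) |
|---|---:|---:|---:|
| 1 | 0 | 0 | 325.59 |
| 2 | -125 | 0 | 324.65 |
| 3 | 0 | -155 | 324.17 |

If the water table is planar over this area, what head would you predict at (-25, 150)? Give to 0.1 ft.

∂h/∂x = (324.65 − 325.59) / (-125 − 0) = +0.007520
∂h/∂y = (324.17 − 325.59) / (-155 − 0) = +0.009161
h(-25, 150) = 325.59 + (+0.007520)·(-25) + (+0.009161)·(150) = 325.59 -0.188 +1.374 = 326.776 ft.

326.8 ft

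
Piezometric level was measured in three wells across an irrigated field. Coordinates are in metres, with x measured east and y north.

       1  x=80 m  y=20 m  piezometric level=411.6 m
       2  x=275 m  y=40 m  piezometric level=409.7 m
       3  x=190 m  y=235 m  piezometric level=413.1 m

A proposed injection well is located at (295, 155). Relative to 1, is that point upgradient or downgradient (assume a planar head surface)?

downgradient

Taking 1 as reference: 2−1 = (195, 20, -1.9); 3−1 = (110, 215, +1.5).
Solve a·Δx + b·Δy = Δh: det = 195·215 − 110·20 = 39725.
∂h/∂x = [(-1.9)·215 − (+1.5)·20] / 39725 = -0.01104
∂h/∂y = [195·(+1.5) − 110·(-1.9)] / 39725 = +0.01262
Head at (295, 155) = 411.6 + (-0.01104)·(215) + (+0.01262)·(135) = 410.93 m.
That is lower than the 411.6 m at 1, so the point is downgradient.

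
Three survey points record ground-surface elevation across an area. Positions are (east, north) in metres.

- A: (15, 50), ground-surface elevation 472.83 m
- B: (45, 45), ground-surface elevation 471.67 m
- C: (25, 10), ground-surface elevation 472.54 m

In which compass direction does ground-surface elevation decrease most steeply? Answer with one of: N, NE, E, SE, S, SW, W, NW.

E

Taking A as reference: B−A = (30, -5, -1.16); C−A = (10, -40, -0.29).
Determinant of the coordinate differences = 30·(-40) − 10·(-5) = -1150.
∂z/∂x = [(-1.16)·(-40) − (-0.29)·(-5)] / -1150 = -0.03909
∂z/∂y = [30·(-0.29) − 10·(-1.16)] / -1150 = -0.002522
Steepest decrease is along −∇f = (+0.03909 E, +0.002522 N) → east.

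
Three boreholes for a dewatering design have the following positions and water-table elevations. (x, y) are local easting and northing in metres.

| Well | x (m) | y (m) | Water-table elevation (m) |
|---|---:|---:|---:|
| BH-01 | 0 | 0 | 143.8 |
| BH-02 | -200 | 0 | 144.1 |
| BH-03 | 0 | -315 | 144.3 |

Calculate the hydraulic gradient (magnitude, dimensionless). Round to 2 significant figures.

0.0022

∂h/∂x = (144.1 − 143.8) / (-200 − 0) = -0.001500
∂h/∂y = (144.3 − 143.8) / (-315 − 0) = -0.001587
|∇h| = √(-0.001500² + -0.001587²) = 0.002184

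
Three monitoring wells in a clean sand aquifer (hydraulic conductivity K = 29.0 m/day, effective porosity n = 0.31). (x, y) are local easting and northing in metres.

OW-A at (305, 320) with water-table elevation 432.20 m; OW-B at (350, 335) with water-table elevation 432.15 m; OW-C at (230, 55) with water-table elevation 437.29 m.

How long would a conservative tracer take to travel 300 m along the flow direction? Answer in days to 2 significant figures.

150 days

With h = a·x + b·y + c and OW-A as origin, the differences give:
  45·a + 15·b = -0.05
  (-75)·a + (-265)·b = +5.09
Eliminate b (×(-265) and ×15, subtract): -10800·a = -63.100 → a = ∂h/∂x = +0.005843
Back-substitute: b = ∂h/∂y = -0.02086.
|∇h| = √(0.005843² + -0.02086²) = 0.02166
Seepage velocity v = K·i/n = 29.0 × 0.02166 / 0.31 = 2.026 m/day.
t = 300 / 2.026 = 148.1 days.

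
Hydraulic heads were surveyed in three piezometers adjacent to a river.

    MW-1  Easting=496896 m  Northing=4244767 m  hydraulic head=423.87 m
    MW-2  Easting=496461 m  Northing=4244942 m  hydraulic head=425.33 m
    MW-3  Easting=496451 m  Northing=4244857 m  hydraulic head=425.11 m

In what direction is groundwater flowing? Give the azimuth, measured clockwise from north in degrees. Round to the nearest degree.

142°

Three-point gradient (reference MW-1): Δ to MW-2 = (-435, 175, +1.46), Δ to MW-3 = (-445, 90, +1.24).
∂h/∂x = -0.002210, ∂h/∂y = +0.002848 (det = 38725).
Flow direction (−∇h) has components (+0.002210 E, -0.002848 N).
Azimuth = atan2(E, N) = atan2(+0.002210, -0.002848) = 142.2° ≈ 142°.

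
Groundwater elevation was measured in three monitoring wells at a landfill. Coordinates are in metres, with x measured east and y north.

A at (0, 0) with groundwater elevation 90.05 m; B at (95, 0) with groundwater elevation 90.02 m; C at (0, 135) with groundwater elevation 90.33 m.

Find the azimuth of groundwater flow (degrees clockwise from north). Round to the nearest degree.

∂h/∂x = (90.02 − 90.05) / (95 − 0) = -0.0003158
∂h/∂y = (90.33 − 90.05) / (135 − 0) = +0.002074
Flow direction (−∇h) has components (+0.0003158 E, -0.002074 N).
Azimuth = atan2(E, N) = atan2(+0.0003158, -0.002074) = 171.3° ≈ 171°.

171°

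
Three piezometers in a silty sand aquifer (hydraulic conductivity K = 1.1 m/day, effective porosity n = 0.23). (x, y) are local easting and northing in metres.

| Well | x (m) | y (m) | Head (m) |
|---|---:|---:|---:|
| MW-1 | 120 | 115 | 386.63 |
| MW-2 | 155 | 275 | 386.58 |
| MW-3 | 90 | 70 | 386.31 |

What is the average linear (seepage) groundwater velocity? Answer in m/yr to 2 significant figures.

Taking MW-1 as reference: MW-2−MW-1 = (35, 160, -0.05); MW-3−MW-1 = (-30, -45, -0.32).
Solve a·Δx + b·Δy = Δh: det = 35·(-45) − (-30)·160 = 3225.
∂h/∂x = [(-0.05)·(-45) − (-0.32)·160] / 3225 = +0.01657
∂h/∂y = [35·(-0.32) − (-30)·(-0.05)] / 3225 = -0.003938
|∇h| = √(0.01657² + -0.003938²) = 0.01703
Seepage velocity v = K·i/n = 1.1 × 0.01703 / 0.23 = 0.08145 m/day = 29.75 m/yr.

30 m/yr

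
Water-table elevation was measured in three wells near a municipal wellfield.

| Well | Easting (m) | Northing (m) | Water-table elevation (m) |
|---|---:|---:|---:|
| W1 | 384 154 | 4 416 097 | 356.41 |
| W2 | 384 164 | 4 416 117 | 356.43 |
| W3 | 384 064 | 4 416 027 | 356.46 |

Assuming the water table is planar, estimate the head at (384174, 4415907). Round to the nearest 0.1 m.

356.0 m

Three-point gradient (reference W1): Δ to W2 = (10, 20, +0.02), Δ to W3 = (-90, -70, +0.05).
∂h/∂x = -0.002182, ∂h/∂y = +0.002091 (det = 1100).
h(384174, 4415907) = 356.41 + (-0.002182)·(20) + (+0.002091)·(-190) = 356.41 -0.044 -0.397 = 355.969 m.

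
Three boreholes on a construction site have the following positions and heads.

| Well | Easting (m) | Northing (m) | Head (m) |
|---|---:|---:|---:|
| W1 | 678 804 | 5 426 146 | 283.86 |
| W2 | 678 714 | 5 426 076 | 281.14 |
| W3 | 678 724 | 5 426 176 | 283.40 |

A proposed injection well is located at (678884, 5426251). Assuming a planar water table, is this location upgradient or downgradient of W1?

Taking W1 as reference: W2−W1 = (-90, -70, -2.72); W3−W1 = (-80, 30, -0.46).
Solve a·Δx + b·Δy = Δh: det = (-90)·30 − (-80)·(-70) = -8300.
∂h/∂x = [(-2.72)·30 − (-0.46)·(-70)] / -8300 = +0.01371
∂h/∂y = [(-90)·(-0.46) − (-80)·(-2.72)] / -8300 = +0.02123
Head at (678884, 5426251) = 283.86 + (+0.01371)·(80) + (+0.02123)·(105) = 287.19 m.
That is higher than the 283.86 m at W1, so the point is upgradient.

upgradient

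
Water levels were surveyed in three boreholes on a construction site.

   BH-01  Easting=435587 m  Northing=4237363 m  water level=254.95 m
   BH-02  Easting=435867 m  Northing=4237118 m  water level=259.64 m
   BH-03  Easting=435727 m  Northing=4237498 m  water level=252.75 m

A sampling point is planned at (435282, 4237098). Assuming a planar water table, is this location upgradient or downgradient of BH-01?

Taking BH-01 as reference: BH-02−BH-01 = (280, -245, +4.69); BH-03−BH-01 = (140, 135, -2.20).
Determinant of the coordinate differences = 280·135 − 140·(-245) = 72100.
∂h/∂x = [(+4.69)·135 − (-2.20)·(-245)] / 72100 = +0.001306
∂h/∂y = [280·(-2.20) − 140·(+4.69)] / 72100 = -0.01765
Head at (435282, 4237098) = 254.95 + (+0.001306)·(-305) + (-0.01765)·(-265) = 259.23 m.
That is higher than the 254.95 m at BH-01, so the point is upgradient.

upgradient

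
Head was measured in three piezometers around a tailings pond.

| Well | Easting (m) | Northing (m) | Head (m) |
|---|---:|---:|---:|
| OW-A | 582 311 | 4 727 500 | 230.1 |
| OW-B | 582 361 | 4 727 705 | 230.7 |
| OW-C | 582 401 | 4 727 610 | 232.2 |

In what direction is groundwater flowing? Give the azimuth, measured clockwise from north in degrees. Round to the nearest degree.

Taking OW-A as reference: OW-B−OW-A = (50, 205, +0.6); OW-C−OW-A = (90, 110, +2.1).
Determinant of the coordinate differences = 50·110 − 90·205 = -12950.
∂h/∂x = [(+0.6)·110 − (+2.1)·205] / -12950 = +0.02815
∂h/∂y = [50·(+2.1) − 90·(+0.6)] / -12950 = -0.003938
Flow direction (−∇h) has components (-0.02815 E, +0.003938 N).
Azimuth = atan2(E, N) = atan2(-0.02815, +0.003938) = 278.0° ≈ 278°.

278°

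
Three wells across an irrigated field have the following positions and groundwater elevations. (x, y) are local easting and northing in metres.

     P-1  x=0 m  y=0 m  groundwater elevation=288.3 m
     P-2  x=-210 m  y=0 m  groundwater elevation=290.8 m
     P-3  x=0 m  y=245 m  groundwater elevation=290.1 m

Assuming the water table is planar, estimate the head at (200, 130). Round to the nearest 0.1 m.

∂h/∂x = (290.8 − 288.3) / (-210 − 0) = -0.01190
∂h/∂y = (290.1 − 288.3) / (245 − 0) = +0.007347
h(200, 130) = 288.3 + (-0.01190)·(200) + (+0.007347)·(130) = 288.3 -2.381 +0.955 = 286.874 m.

286.9 m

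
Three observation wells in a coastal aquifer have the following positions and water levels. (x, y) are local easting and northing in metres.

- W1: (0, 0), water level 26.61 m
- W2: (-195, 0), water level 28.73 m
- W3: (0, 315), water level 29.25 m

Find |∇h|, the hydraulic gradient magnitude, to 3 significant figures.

0.0137

∂h/∂x = (28.73 − 26.61) / (-195 − 0) = -0.01087
∂h/∂y = (29.25 − 26.61) / (315 − 0) = +0.008381
|∇h| = √(-0.01087² + 0.008381²) = 0.01373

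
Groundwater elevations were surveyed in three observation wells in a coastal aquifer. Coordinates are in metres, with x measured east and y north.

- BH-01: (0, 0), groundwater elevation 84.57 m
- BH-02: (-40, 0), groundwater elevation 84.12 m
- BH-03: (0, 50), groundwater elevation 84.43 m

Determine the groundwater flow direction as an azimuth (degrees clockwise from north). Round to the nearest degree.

∂h/∂x = (84.12 − 84.57) / (-40 − 0) = +0.01125
∂h/∂y = (84.43 − 84.57) / (50 − 0) = -0.002800
Flow direction (−∇h) has components (-0.01125 E, +0.002800 N).
Azimuth = atan2(E, N) = atan2(-0.01125, +0.002800) = 284.0° ≈ 284°.

284°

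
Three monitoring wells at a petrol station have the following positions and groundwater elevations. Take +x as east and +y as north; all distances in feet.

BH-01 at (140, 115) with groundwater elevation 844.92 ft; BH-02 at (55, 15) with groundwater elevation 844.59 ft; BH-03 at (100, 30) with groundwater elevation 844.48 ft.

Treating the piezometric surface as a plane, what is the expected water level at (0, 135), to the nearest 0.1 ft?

With h = a·x + b·y + c and BH-01 as origin, the differences give:
  (-85)·a + (-100)·b = -0.33
  (-40)·a + (-85)·b = -0.44
Eliminate b (×(-85) and ×(-100), subtract): 3225·a = -15.950 → a = ∂h/∂x = -0.004946
Back-substitute: b = ∂h/∂y = +0.007504.
h(0, 135) = 844.92 + (-0.004946)·(-140) + (+0.007504)·(20) = 844.92 +0.692 +0.150 = 845.762 ft.

845.8 ft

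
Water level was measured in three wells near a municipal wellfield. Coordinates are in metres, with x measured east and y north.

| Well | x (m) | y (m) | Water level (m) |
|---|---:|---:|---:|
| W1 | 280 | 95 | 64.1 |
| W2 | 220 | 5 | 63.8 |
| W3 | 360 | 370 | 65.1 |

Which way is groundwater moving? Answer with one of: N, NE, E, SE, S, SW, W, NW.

S

Three-point gradient (reference W1): Δ to W2 = (-60, -90, -0.3), Δ to W3 = (80, 275, +1.0).
∂h/∂x = -0.0008065, ∂h/∂y = +0.003871 (det = -9300).
Flow = −∇h = (+0.0008065 east, -0.003871 north), which points south.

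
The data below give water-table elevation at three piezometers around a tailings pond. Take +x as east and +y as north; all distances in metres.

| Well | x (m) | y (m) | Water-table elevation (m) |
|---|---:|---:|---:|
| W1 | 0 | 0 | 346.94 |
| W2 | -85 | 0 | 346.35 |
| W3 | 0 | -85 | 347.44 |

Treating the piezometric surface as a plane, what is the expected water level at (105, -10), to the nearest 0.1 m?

∂h/∂x = (346.35 − 346.94) / (-85 − 0) = +0.006941
∂h/∂y = (347.44 − 346.94) / (-85 − 0) = -0.005882
h(105, -10) = 346.94 + (+0.006941)·(105) + (-0.005882)·(-10) = 346.94 +0.729 +0.059 = 347.728 m.

347.7 m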